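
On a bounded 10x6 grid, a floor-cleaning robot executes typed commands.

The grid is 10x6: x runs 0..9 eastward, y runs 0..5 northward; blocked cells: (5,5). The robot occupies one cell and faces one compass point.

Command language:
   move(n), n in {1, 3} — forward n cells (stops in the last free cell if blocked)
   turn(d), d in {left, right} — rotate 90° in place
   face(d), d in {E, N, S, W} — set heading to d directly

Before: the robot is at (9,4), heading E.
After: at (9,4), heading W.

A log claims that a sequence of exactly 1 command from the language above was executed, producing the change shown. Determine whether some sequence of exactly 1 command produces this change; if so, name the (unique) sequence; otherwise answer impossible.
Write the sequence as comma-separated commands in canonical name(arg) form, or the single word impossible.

face(W)

key: (9,4) unchanged — the single command moves nothing
initial: at (9,4), heading E
t=1 face(W) ⇒ at (9,4), heading W
all 8 alternatives checked — unique.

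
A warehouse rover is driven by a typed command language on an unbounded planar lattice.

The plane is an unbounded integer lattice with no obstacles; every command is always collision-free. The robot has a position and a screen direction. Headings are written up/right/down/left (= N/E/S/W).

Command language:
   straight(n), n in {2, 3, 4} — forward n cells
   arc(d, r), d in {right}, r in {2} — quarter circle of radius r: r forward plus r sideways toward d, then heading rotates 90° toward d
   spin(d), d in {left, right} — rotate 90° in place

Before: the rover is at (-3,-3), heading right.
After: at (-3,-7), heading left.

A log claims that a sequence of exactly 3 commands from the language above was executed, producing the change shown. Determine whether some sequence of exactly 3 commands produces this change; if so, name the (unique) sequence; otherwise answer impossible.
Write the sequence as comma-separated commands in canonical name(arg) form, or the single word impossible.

key: cell and facing (now W) both changed — the 3 commands mix motion and turning
start: at (-3,-3), heading right
t=1 spin(right) ⇒ at (-3,-3), heading down
t=2 straight(4) ⇒ at (-3,-7), heading down
t=3 spin(right) ⇒ at (-3,-7), heading left
no other 3-command option fits: unique.

spin(right), straight(4), spin(right)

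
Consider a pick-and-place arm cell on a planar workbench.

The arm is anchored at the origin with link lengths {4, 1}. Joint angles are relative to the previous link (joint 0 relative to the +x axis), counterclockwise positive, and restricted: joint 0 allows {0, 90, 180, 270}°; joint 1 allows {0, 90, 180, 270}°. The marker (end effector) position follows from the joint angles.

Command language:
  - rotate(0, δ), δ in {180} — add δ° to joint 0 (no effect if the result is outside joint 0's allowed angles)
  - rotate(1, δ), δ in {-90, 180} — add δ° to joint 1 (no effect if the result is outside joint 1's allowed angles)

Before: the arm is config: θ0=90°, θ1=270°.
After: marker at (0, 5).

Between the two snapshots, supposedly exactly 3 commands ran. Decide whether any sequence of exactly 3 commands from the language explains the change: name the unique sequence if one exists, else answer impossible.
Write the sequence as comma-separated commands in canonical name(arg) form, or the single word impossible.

start: config: θ0=90°, θ1=270°
t=1 rotate(1, -90) ⇒ config: θ0=90°, θ1=180°
t=2 rotate(1, -90) ⇒ config: θ0=90°, θ1=90°
t=3 rotate(1, -90) ⇒ config: θ0=90°, θ1=0°
no other 3-command option fits: unique.

rotate(1, -90), rotate(1, -90), rotate(1, -90)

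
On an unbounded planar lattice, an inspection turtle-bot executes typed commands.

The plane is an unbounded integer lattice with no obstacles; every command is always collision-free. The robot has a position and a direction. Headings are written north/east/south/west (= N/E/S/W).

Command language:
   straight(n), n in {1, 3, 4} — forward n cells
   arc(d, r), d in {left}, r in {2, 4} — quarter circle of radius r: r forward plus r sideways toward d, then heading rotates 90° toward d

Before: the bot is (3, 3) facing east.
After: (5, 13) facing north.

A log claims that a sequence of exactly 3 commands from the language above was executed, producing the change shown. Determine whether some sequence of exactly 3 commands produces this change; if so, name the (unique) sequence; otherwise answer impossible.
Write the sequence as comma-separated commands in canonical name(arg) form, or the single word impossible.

arc(left, 2), straight(4), straight(4)

key: running straight(4) before arc(left, 2) would end elsewhere — order is forced
begin: (3, 3) facing east
step 1 (arc(left, 2)): (5, 5) facing north
step 2 (straight(4)): (5, 9) facing north
step 3 (straight(4)): (5, 13) facing north
no rival 3-sequence matches.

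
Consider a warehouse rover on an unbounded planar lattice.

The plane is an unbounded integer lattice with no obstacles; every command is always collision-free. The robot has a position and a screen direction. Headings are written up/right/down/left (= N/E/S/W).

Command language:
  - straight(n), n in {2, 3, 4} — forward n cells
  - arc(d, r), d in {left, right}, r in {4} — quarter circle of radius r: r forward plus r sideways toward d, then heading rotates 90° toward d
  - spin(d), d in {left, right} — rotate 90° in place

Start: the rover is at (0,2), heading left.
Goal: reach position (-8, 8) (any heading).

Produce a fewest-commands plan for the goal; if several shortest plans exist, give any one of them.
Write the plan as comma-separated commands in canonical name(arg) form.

straight(4), arc(right, 4), straight(2)

from: at (0,2), heading left
[1] after straight(4): at (-4,2), heading left
[2] after arc(right, 4): at (-8,6), heading up
[3] after straight(2): at (-8,8), heading up
minimal: 3 command(s), checked below 3.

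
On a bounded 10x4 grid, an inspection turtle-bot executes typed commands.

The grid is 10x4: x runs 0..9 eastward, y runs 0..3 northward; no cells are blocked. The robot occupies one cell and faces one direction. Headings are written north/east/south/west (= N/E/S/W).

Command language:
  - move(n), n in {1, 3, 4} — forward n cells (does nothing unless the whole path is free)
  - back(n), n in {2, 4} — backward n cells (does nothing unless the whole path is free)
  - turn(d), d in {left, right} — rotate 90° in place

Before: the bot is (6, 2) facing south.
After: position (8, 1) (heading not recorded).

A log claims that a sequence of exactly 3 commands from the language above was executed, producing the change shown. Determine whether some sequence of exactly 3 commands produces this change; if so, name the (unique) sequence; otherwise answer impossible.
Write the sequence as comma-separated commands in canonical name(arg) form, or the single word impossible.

key: running back(2) before move(1) would end elsewhere — order is forced
t0: (6, 2) facing south
[1] after move(1): (6, 1) facing south
[2] after turn(right): (6, 1) facing west
[3] after back(2): (8, 1) facing west
no other 3-command option fits: unique.

move(1), turn(right), back(2)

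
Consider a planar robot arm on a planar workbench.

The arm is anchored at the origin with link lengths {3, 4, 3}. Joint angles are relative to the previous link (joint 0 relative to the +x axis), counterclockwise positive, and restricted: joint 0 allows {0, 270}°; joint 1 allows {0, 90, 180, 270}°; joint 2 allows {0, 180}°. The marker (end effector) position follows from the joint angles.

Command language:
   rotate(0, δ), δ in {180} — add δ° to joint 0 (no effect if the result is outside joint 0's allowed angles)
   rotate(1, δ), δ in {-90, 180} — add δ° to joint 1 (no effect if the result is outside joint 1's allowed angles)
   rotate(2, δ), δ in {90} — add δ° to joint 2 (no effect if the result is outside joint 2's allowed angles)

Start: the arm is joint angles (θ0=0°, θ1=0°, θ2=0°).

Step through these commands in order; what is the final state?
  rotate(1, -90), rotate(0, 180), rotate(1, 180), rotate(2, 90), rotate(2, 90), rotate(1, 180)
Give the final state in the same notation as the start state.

joint angles (θ0=0°, θ1=270°, θ2=0°)

from: joint angles (θ0=0°, θ1=0°, θ2=0°)
t=1 rotate(1, -90) ⇒ joint angles (θ0=0°, θ1=270°, θ2=0°)
t=2 rotate(0, 180) ⇒ joint angles (θ0=0°, θ1=270°, θ2=0°)
t=3 rotate(1, 180) ⇒ joint angles (θ0=0°, θ1=90°, θ2=0°)
t=4 rotate(2, 90) ⇒ joint angles (θ0=0°, θ1=90°, θ2=0°)
t=5 rotate(2, 90) ⇒ joint angles (θ0=0°, θ1=90°, θ2=0°)
t=6 rotate(1, 180) ⇒ joint angles (θ0=0°, θ1=270°, θ2=0°)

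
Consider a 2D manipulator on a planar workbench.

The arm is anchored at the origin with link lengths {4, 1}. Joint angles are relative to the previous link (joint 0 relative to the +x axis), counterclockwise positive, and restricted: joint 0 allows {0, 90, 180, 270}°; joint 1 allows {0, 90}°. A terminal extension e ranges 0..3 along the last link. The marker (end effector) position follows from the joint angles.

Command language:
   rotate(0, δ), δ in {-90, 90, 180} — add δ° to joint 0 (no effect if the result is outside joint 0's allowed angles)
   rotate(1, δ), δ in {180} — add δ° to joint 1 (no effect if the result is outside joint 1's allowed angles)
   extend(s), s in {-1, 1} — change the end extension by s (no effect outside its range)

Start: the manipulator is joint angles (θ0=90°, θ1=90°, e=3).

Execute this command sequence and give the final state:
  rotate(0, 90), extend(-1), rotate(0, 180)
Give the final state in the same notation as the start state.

start: joint angles (θ0=90°, θ1=90°, e=3)
t=1 rotate(0, 90) ⇒ joint angles (θ0=180°, θ1=90°, e=3)
t=2 extend(-1) ⇒ joint angles (θ0=180°, θ1=90°, e=2)
t=3 rotate(0, 180) ⇒ joint angles (θ0=0°, θ1=90°, e=2)

joint angles (θ0=0°, θ1=90°, e=2)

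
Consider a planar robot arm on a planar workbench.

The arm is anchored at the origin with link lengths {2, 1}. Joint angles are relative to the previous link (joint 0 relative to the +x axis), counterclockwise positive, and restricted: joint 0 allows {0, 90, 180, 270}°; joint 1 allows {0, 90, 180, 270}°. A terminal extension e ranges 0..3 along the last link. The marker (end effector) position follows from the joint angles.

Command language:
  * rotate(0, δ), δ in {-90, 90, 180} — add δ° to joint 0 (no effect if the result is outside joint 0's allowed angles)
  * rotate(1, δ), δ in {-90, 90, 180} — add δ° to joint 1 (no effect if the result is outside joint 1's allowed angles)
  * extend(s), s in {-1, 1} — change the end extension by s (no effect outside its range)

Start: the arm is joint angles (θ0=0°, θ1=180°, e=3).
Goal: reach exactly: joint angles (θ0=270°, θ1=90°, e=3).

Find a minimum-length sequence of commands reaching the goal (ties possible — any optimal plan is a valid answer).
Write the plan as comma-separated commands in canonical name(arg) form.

begin: joint angles (θ0=0°, θ1=180°, e=3)
1. rotate(1, -90) → joint angles (θ0=0°, θ1=90°, e=3)
2. rotate(0, -90) → joint angles (θ0=270°, θ1=90°, e=3)
no 1-step plan works, so 2 is optimal.

rotate(1, -90), rotate(0, -90)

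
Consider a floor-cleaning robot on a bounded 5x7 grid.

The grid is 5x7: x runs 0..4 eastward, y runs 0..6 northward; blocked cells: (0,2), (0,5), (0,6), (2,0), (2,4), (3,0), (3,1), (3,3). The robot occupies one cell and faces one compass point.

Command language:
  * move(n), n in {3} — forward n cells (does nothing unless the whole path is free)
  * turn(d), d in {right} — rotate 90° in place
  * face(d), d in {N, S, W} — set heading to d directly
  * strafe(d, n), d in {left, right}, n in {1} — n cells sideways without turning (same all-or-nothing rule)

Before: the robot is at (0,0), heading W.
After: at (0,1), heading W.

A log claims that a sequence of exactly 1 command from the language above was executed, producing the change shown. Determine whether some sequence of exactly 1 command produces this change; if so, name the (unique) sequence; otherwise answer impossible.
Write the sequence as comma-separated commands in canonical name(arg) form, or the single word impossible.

key: heading stays W — the single command does not turn
start: at (0,0), heading W
step 1 (strafe(right, 1)): at (0,1), heading W
uniquely the one of 7 1-step routes that fits.

strafe(right, 1)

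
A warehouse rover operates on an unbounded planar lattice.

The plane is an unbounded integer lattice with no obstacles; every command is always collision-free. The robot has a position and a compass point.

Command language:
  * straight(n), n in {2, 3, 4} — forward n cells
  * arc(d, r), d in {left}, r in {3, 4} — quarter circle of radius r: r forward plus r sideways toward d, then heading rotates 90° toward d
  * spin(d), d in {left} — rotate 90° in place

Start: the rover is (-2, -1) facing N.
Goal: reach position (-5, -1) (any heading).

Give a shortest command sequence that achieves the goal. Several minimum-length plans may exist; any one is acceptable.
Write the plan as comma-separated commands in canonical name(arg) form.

spin(left), straight(3)

start: (-2, -1) facing N
[1] after spin(left): (-2, -1) facing W
[2] after straight(3): (-5, -1) facing W
nothing shorter than 2 reaches the goal.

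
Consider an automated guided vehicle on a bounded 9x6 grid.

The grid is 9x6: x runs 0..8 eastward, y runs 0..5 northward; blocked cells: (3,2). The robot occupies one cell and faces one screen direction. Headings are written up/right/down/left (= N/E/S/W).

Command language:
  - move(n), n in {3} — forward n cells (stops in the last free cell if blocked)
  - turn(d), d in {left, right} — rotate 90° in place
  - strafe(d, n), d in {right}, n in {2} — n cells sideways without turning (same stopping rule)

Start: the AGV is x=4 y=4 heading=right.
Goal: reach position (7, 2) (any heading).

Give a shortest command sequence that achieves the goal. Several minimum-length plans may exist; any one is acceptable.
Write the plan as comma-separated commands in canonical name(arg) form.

move(3), strafe(right, 2)

t0: x=4 y=4 heading=right
[1] after move(3): x=7 y=4 heading=right
[2] after strafe(right, 2): x=7 y=2 heading=right
minimal: 2 command(s), checked below 2.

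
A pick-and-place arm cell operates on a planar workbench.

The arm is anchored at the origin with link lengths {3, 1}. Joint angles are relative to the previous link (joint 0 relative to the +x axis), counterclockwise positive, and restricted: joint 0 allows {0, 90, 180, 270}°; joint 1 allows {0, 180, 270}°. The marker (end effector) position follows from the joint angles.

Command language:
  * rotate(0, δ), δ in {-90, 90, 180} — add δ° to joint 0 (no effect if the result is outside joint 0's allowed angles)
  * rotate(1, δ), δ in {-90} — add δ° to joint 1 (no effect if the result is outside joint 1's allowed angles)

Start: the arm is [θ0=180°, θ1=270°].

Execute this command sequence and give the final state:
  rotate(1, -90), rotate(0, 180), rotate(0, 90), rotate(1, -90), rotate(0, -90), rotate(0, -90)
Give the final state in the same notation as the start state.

[θ0=270°, θ1=180°]

start: [θ0=180°, θ1=270°]
t=1 rotate(1, -90) ⇒ [θ0=180°, θ1=180°]
t=2 rotate(0, 180) ⇒ [θ0=0°, θ1=180°]
t=3 rotate(0, 90) ⇒ [θ0=90°, θ1=180°]
t=4 rotate(1, -90) ⇒ [θ0=90°, θ1=180°]
t=5 rotate(0, -90) ⇒ [θ0=0°, θ1=180°]
t=6 rotate(0, -90) ⇒ [θ0=270°, θ1=180°]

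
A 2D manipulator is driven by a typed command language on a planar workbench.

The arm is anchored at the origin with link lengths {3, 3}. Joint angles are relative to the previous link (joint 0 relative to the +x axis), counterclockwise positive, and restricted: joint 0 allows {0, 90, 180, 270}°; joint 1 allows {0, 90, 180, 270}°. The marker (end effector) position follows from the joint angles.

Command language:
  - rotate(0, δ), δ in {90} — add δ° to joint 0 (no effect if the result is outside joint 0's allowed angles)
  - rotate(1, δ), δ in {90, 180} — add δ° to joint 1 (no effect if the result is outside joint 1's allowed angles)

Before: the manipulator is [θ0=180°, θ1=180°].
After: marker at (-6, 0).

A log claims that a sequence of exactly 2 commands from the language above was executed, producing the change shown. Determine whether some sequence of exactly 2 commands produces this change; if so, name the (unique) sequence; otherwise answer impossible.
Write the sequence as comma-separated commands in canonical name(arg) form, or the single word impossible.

begin: [θ0=180°, θ1=180°]
[1] after rotate(1, 90): [θ0=180°, θ1=270°]
[2] after rotate(1, 90): [θ0=180°, θ1=0°]
no rival 2-sequence matches.

rotate(1, 90), rotate(1, 90)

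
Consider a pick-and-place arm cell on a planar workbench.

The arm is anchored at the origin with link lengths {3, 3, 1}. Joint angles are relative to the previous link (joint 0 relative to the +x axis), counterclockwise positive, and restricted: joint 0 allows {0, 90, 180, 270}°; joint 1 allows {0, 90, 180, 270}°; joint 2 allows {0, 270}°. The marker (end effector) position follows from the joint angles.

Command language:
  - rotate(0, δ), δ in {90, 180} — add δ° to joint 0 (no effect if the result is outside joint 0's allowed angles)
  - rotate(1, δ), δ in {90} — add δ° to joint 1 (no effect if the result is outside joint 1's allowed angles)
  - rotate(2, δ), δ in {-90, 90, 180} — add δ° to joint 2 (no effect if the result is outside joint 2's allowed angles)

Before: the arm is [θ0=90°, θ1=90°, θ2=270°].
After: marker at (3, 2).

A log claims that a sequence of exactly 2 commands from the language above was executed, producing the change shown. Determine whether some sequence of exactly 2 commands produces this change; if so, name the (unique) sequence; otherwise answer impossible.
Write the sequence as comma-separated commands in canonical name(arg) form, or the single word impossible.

rotate(1, 90), rotate(1, 90)

initial: [θ0=90°, θ1=90°, θ2=270°]
t=1 rotate(1, 90) ⇒ [θ0=90°, θ1=180°, θ2=270°]
t=2 rotate(1, 90) ⇒ [θ0=90°, θ1=270°, θ2=270°]
all 36 alternatives checked — unique.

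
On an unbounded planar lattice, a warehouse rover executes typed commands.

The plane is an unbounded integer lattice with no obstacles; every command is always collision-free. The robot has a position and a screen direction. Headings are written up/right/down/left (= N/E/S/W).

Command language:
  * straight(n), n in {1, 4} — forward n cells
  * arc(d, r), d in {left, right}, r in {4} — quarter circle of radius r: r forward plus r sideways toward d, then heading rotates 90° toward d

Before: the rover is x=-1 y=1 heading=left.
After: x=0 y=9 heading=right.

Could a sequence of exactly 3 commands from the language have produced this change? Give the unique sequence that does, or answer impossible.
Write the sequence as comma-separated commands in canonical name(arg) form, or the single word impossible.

key: cell and facing (now E) both changed — the 3 commands mix motion and turning
t0: x=-1 y=1 heading=left
[1] after arc(right, 4): x=-5 y=5 heading=up
[2] after arc(right, 4): x=-1 y=9 heading=right
[3] after straight(1): x=0 y=9 heading=right
no other 3-command option fits: unique.

arc(right, 4), arc(right, 4), straight(1)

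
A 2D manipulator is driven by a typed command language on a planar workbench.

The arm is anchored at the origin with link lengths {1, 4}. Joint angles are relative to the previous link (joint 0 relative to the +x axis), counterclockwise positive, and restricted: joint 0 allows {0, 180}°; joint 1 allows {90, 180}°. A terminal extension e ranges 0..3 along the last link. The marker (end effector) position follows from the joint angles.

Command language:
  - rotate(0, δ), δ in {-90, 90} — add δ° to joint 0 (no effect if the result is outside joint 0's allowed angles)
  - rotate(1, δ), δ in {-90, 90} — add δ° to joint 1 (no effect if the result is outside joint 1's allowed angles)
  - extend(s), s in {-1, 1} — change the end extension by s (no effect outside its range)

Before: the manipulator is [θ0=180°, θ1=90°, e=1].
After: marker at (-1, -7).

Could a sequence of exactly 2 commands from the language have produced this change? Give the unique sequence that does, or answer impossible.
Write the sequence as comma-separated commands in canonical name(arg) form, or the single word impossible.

t0: [θ0=180°, θ1=90°, e=1]
[1] after extend(1): [θ0=180°, θ1=90°, e=2]
[2] after extend(1): [θ0=180°, θ1=90°, e=3]
uniquely the one of 36 2-step routes that fits.

extend(1), extend(1)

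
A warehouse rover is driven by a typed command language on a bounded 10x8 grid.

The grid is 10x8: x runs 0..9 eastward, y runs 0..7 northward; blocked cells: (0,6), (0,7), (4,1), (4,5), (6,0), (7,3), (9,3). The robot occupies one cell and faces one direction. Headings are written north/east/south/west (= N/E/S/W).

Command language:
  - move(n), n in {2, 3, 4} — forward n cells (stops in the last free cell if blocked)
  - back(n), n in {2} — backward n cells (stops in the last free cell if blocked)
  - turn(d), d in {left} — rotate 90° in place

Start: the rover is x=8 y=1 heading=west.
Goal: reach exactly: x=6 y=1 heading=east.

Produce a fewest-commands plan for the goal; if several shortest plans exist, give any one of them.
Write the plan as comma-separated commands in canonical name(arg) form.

start: x=8 y=1 heading=west
step 1 (turn(left)): x=8 y=1 heading=south
step 2 (turn(left)): x=8 y=1 heading=east
step 3 (back(2)): x=6 y=1 heading=east
minimal: 3 command(s), checked below 3.

turn(left), turn(left), back(2)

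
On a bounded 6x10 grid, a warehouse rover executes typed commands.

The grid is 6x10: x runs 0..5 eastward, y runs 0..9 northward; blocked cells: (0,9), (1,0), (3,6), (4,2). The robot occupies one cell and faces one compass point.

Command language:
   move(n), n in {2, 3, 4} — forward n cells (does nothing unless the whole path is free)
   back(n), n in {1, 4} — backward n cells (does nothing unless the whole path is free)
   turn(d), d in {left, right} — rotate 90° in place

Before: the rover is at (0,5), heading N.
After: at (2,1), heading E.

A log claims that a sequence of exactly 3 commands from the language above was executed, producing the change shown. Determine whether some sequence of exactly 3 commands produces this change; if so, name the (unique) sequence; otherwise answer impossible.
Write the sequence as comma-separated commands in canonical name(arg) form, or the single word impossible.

key: order matters: swapping back(4) and move(2) lands elsewhere
begin: at (0,5), heading N
step 1 (back(4)): at (0,1), heading N
step 2 (turn(right)): at (0,1), heading E
step 3 (move(2)): at (2,1), heading E
no other 3-command option fits: unique.

back(4), turn(right), move(2)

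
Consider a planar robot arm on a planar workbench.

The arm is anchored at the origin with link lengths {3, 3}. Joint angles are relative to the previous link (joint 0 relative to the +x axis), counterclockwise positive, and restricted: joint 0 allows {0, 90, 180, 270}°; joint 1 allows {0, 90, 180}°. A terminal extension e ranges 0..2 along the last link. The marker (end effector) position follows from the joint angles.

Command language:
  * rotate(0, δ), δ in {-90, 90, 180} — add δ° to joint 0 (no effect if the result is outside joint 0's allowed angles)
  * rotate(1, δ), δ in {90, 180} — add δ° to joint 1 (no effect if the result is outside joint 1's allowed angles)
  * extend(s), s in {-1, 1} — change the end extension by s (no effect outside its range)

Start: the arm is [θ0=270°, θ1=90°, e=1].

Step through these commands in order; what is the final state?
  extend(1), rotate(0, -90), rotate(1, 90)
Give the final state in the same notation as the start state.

[θ0=180°, θ1=180°, e=2]

start: [θ0=270°, θ1=90°, e=1]
t=1 extend(1) ⇒ [θ0=270°, θ1=90°, e=2]
t=2 rotate(0, -90) ⇒ [θ0=180°, θ1=90°, e=2]
t=3 rotate(1, 90) ⇒ [θ0=180°, θ1=180°, e=2]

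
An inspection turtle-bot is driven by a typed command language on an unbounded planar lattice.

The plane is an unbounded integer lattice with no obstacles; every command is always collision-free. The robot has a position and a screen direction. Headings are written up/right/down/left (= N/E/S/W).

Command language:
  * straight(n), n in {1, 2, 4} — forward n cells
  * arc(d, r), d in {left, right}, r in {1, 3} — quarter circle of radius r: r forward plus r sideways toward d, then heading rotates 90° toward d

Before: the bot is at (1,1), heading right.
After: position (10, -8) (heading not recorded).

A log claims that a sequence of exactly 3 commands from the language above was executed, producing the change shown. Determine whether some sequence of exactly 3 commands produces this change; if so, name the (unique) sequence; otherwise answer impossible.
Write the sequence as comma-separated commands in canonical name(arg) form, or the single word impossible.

from: at (1,1), heading right
[1] after arc(right, 3): at (4,-2), heading down
[2] after arc(left, 3): at (7,-5), heading right
[3] after arc(right, 3): at (10,-8), heading down
all 343 alternatives checked — unique.

arc(right, 3), arc(left, 3), arc(right, 3)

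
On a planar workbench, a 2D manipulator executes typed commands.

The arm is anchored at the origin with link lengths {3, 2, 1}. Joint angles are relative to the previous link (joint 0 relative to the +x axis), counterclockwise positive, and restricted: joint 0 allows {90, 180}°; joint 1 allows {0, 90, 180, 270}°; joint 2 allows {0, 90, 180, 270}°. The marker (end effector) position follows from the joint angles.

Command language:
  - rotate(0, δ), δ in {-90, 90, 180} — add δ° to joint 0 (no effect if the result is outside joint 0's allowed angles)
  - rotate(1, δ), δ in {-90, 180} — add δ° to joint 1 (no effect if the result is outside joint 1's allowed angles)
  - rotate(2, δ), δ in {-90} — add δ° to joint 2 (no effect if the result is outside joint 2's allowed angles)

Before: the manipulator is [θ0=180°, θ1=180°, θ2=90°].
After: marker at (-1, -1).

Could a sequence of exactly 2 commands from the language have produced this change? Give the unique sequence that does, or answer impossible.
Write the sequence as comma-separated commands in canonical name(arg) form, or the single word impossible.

rotate(2, -90), rotate(2, -90)

begin: [θ0=180°, θ1=180°, θ2=90°]
t=1 rotate(2, -90) ⇒ [θ0=180°, θ1=180°, θ2=0°]
t=2 rotate(2, -90) ⇒ [θ0=180°, θ1=180°, θ2=270°]
all 36 alternatives checked — unique.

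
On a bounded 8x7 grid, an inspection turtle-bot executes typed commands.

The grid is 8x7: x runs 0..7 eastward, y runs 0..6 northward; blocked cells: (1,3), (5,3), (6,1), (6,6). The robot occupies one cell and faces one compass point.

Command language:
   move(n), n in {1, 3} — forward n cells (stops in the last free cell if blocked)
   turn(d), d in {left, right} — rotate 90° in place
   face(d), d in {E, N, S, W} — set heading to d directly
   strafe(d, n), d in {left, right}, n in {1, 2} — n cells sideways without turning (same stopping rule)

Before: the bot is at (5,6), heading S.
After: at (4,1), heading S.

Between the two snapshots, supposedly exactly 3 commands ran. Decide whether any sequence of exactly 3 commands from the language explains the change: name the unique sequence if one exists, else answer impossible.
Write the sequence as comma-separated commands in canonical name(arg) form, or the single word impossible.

key: the first move(3) is stopped early by the blocked cell at (5,3)
t0: at (5,6), heading S
step 1 (move(3)): at (5,4), heading S
step 2 (strafe(right, 1)): at (4,4), heading S
step 3 (move(3)): at (4,1), heading S
all 1728 alternatives checked — unique.

move(3), strafe(right, 1), move(3)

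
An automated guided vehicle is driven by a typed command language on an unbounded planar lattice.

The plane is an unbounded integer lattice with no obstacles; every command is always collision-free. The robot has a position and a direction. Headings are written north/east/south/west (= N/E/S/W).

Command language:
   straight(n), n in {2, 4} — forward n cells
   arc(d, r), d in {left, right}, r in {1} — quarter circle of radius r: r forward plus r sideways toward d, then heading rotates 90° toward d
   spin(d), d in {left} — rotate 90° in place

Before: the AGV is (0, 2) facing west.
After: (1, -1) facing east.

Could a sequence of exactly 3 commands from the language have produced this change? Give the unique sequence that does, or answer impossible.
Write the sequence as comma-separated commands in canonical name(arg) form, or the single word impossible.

spin(left), straight(2), arc(left, 1)

key: position moved to (1,-1) AND the heading swung to E — translation plus rotation needed
t0: (0, 2) facing west
1. spin(left) → (0, 2) facing south
2. straight(2) → (0, 0) facing south
3. arc(left, 1) → (1, -1) facing east
no other 3-command option fits: unique.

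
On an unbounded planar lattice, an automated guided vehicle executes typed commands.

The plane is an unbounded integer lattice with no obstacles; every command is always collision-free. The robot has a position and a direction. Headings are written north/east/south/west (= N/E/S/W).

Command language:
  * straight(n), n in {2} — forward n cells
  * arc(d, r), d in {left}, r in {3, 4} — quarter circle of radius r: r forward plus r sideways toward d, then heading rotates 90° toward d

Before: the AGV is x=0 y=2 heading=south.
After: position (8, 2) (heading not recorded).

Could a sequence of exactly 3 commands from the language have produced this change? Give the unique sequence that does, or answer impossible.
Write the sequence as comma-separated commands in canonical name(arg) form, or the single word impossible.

arc(left, 3), straight(2), arc(left, 3)

from: x=0 y=2 heading=south
[1] after arc(left, 3): x=3 y=-1 heading=east
[2] after straight(2): x=5 y=-1 heading=east
[3] after arc(left, 3): x=8 y=2 heading=north
no other 3-command option fits: unique.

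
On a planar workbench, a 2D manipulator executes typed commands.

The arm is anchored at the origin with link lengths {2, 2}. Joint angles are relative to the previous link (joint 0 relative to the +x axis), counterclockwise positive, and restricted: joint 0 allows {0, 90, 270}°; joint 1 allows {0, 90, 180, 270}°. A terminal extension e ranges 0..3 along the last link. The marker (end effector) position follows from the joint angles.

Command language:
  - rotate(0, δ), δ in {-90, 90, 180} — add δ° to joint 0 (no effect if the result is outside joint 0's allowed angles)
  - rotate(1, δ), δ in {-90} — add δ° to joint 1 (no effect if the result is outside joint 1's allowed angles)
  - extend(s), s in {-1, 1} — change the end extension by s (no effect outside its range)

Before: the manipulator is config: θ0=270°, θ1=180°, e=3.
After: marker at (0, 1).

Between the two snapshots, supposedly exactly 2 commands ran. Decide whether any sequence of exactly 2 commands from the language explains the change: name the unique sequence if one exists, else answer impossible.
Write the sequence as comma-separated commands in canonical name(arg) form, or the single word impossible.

t0: config: θ0=270°, θ1=180°, e=3
t=1 extend(-1) ⇒ config: θ0=270°, θ1=180°, e=2
t=2 extend(-1) ⇒ config: θ0=270°, θ1=180°, e=1
no other 2-command option fits: unique.

extend(-1), extend(-1)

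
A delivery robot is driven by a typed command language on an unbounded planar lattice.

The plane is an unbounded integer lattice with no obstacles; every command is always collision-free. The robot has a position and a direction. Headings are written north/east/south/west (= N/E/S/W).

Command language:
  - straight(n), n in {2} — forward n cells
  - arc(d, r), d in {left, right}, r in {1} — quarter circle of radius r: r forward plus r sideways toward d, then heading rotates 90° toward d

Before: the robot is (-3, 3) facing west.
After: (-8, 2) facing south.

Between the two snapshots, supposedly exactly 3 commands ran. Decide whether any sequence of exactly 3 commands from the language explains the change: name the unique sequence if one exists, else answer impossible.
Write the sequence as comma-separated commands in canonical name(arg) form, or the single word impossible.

key: running arc(left, 1) before straight(2) would end elsewhere — order is forced
start: (-3, 3) facing west
[1] after straight(2): (-5, 3) facing west
[2] after straight(2): (-7, 3) facing west
[3] after arc(left, 1): (-8, 2) facing south
uniquely the one of 27 3-step routes that fits.

straight(2), straight(2), arc(left, 1)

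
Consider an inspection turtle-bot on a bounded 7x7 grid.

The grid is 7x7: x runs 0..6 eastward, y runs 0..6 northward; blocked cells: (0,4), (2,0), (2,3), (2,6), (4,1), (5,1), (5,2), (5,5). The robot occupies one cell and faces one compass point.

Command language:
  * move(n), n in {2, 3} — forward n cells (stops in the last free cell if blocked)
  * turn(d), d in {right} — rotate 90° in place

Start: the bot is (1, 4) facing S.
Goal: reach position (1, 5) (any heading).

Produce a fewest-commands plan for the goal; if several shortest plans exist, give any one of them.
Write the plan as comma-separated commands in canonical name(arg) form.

t0: (1, 4) facing S
[1] after move(2): (1, 2) facing S
[2] after turn(right): (1, 2) facing W
[3] after turn(right): (1, 2) facing N
[4] after move(3): (1, 5) facing N
no 3-step plan works, so 4 is optimal.

move(2), turn(right), turn(right), move(3)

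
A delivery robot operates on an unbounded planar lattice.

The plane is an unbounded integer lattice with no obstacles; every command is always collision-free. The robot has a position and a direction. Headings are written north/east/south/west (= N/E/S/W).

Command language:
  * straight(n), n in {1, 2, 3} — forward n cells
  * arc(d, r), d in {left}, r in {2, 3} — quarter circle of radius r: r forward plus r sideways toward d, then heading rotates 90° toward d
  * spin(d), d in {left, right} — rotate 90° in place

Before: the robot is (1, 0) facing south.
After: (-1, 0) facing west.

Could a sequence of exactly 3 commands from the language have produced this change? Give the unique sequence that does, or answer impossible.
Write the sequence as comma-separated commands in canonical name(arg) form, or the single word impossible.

key: running straight(1) before spin(right) would end elsewhere — order is forced
initial: (1, 0) facing south
step 1 (spin(right)): (1, 0) facing west
step 2 (straight(1)): (0, 0) facing west
step 3 (straight(1)): (-1, 0) facing west
no other 3-command option fits: unique.

spin(right), straight(1), straight(1)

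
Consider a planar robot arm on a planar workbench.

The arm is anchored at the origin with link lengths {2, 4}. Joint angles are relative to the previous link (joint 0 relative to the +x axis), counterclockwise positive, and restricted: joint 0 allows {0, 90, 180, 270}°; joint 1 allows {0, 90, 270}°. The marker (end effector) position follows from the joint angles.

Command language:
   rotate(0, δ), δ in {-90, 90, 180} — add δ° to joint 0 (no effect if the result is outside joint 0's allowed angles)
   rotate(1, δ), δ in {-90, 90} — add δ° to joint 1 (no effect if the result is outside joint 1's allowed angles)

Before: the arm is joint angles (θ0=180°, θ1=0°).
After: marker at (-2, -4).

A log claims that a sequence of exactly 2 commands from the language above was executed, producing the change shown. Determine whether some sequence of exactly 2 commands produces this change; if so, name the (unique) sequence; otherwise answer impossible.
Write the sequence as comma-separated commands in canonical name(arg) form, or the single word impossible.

rotate(1, 90), rotate(1, 90)

begin: joint angles (θ0=180°, θ1=0°)
1. rotate(1, 90) → joint angles (θ0=180°, θ1=90°)
2. rotate(1, 90) → joint angles (θ0=180°, θ1=90°)
all 25 alternatives checked — unique.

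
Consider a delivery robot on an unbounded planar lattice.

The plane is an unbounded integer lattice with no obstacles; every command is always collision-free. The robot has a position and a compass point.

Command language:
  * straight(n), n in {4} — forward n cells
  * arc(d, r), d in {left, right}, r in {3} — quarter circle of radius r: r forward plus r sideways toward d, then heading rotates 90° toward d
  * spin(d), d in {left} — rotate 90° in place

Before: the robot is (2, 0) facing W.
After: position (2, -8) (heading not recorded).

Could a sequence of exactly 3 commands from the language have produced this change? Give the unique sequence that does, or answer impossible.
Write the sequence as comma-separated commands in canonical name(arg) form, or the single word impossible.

key: running straight(4) before spin(left) would end elsewhere — order is forced
begin: (2, 0) facing W
1. spin(left) → (2, 0) facing S
2. straight(4) → (2, -4) facing S
3. straight(4) → (2, -8) facing S
no rival 3-sequence matches.

spin(left), straight(4), straight(4)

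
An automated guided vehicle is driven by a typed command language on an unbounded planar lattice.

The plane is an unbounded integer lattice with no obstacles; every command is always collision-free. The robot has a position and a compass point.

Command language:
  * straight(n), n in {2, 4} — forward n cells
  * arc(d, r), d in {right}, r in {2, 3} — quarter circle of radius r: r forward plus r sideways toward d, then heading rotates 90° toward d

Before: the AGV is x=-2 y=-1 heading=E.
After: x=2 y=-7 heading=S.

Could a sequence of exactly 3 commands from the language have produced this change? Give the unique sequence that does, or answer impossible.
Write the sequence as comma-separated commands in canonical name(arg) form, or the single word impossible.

key: cell and facing (now S) both changed — the 3 commands mix motion and turning
t0: x=-2 y=-1 heading=E
1. straight(2) → x=0 y=-1 heading=E
2. arc(right, 2) → x=2 y=-3 heading=S
3. straight(4) → x=2 y=-7 heading=S
no rival 3-sequence matches.

straight(2), arc(right, 2), straight(4)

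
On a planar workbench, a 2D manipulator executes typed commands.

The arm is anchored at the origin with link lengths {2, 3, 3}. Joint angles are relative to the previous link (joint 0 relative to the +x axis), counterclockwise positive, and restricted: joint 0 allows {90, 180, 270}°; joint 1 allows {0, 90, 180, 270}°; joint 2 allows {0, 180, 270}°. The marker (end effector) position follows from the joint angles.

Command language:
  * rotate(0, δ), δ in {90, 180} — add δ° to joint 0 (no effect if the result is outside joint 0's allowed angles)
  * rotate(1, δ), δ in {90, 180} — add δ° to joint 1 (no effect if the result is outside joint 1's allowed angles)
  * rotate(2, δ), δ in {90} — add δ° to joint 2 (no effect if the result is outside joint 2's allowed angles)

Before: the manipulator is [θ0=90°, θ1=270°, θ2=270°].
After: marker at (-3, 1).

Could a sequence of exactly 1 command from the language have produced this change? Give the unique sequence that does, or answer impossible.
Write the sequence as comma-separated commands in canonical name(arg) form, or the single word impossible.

rotate(0, 180)

start: [θ0=90°, θ1=270°, θ2=270°]
t=1 rotate(0, 180) ⇒ [θ0=270°, θ1=270°, θ2=270°]
uniquely the one of 5 1-step routes that fits.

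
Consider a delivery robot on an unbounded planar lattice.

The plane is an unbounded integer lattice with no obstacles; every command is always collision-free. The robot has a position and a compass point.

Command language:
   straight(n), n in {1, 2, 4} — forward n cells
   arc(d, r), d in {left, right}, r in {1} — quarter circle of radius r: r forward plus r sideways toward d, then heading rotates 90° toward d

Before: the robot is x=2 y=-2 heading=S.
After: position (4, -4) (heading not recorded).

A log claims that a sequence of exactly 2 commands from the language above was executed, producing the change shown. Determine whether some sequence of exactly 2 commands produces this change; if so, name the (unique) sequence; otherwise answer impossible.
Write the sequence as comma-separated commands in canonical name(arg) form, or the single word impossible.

key: order matters: swapping arc(left, 1) and arc(right, 1) lands elsewhere
from: x=2 y=-2 heading=S
[1] after arc(left, 1): x=3 y=-3 heading=E
[2] after arc(right, 1): x=4 y=-4 heading=S
all 25 alternatives checked — unique.

arc(left, 1), arc(right, 1)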